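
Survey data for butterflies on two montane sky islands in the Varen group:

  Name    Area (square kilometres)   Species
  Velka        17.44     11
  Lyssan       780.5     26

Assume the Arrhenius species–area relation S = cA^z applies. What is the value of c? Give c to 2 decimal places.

z = ln(S₂/S₁) / ln(A₂/A₁) = ln(26/11) / ln(780.5/17.44) = 0.8602 / 3.8012 = 0.2263
c = S₁ / A₁^z = 11 / 17.44^0.2263 = 11 / 1.91 = 5.76

5.76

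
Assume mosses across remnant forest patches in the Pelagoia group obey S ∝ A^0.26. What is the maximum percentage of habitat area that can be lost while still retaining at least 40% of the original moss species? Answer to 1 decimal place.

97.1%

Need (A_new/A_old)^0.26 = 0.4, so A_new/A_old = 0.4^(1/0.26) = 0.4^3.846
ln(A_new/A_old) = ln 0.4 / 0.26 = -0.9163 / 0.26 = -3.5242
A_new/A_old = e^-3.5242 ≈ 0.02948
Fraction that can be lost = 1 − 0.02948 = 0.9705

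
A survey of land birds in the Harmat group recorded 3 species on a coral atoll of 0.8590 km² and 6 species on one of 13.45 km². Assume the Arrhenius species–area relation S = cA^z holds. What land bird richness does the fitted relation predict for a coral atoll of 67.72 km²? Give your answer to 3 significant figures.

z = ln(6/3) / ln(13.45/0.859) = 0.6931 / 2.7510 = 0.2520
c = 3 / 0.859^0.2520 = 3 / 0.9624 = 3.117
S₃ = 3.117 × 67.72^0.2520 = 3.117 × 2.893 ≈ 9.016

9.02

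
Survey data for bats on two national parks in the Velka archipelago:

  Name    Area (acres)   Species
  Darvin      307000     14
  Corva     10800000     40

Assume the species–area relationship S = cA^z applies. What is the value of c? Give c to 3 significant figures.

z = ln(S₂/S₁) / ln(A₂/A₁) = ln(40/14) / ln(10800000/307000) = 1.0498 / 3.5605 = 0.2949
c = S₁ / A₁^z = 14 / 307000^0.2949 = 14 / 41.49 = 0.3375

0.337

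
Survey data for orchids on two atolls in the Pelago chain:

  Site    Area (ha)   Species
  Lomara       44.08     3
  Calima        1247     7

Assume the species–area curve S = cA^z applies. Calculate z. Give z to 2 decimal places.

Taking logs: ln S = ln c + z ln A, so z = (ln S₂ − ln S₁)/(ln A₂ − ln A₁).
z = ln(7/3) / ln(1247/44.08) = ln(2.333) / ln(28.29) = 0.8473 / 3.3425 = 0.2535

0.25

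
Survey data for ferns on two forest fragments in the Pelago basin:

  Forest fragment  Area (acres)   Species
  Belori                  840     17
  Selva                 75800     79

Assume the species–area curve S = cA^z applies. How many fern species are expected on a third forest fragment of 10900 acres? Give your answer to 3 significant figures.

40.8

z = ln(79/17) / ln(75800/840) = 1.5362 / 4.5025 = 0.3412
c = 17 / 840^0.3412 = 17 / 9.949 = 1.709
S₃ = 1.709 × 10900^0.3412 = 1.709 × 23.85 ≈ 40.76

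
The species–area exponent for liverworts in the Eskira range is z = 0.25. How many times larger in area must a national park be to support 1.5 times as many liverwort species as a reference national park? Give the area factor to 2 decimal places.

(A₂/A₁)^0.25 = 1.5, so A₂/A₁ = 1.5^(1/0.25) = 1.5^4
ln(A₂/A₁) = ln 1.5 / 0.25 = 0.4055 / 0.25 = 1.6219
A₂/A₁ = e^1.6219 ≈ 5.062

5.06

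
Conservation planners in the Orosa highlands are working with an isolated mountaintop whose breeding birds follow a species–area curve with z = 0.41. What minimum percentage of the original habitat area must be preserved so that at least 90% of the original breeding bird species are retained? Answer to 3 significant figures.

77.3%

Need (A_new/A_old)^0.41 = 0.9, so A_new/A_old = 0.9^(1/0.41) = 0.9^2.439
ln(A_new/A_old) = ln 0.9 / 0.41 = -0.1054 / 0.41 = -0.2570
A_new/A_old = e^-0.2570 ≈ 0.7734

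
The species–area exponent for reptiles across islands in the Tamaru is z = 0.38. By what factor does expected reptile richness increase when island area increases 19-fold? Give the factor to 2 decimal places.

S₂/S₁ = (A₂/A₁)^z = 19^0.38
ln(S₂/S₁) = 0.38 × ln 19 = 0.38 × 2.9444 = 1.1189
S₂/S₁ = e^1.1189 ≈ 3.061

3.06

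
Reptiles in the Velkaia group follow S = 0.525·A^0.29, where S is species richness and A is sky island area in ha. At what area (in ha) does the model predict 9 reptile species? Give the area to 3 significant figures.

18000 ha

9 = 0.525 × A^0.29  ⇒  A^0.29 = 9/0.525 = 17.14
ln A = ln(17.14) / 0.29 = 2.8416 / 0.29 = 9.7986
A = e^9.7986 ≈ 18008 ha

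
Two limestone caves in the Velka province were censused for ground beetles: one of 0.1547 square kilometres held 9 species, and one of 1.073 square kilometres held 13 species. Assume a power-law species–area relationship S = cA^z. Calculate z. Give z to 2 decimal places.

Taking logs: ln S = ln c + z ln A, so z = (ln S₂ − ln S₁)/(ln A₂ − ln A₁).
z = ln(13/9) / ln(1.073/0.1547) = ln(1.444) / ln(6.936) = 0.3677 / 1.9367 = 0.1899

0.19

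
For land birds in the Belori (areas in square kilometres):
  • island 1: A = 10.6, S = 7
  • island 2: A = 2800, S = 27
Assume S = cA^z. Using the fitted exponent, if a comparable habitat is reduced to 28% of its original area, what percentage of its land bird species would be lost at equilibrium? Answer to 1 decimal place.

26.5%

z = ln(27/7) / ln(2800/10.6) = 1.3499 / 5.5765 = 0.2421
S_new/S_old = (A_new/A_old)^z = 0.28^0.2421 = exp(0.2421 × -1.2730) = 0.7348
Fraction lost = 1 − 0.7348 = 0.2652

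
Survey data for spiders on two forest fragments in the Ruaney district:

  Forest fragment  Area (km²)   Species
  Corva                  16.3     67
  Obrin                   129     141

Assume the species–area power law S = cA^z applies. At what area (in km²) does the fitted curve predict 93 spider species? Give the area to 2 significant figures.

41 km²

z = ln(141/67) / ln(129/16.3) = 0.7441 / 2.0686 = 0.3597
c = 67 / 16.3^0.3597 = 67 / 2.729 = 24.55
A = (93/24.55)^(1/0.3597) ⇒ ln A = ln(3.788)/0.3597 = 3.7028
A = e^3.7028 ≈ 40.56 km²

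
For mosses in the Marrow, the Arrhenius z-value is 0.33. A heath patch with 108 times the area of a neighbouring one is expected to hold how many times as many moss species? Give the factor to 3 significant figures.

4.69

S₂/S₁ = (A₂/A₁)^z = 108^0.33
ln(S₂/S₁) = 0.33 × ln 108 = 0.33 × 4.6821 = 1.5451
S₂/S₁ = e^1.5451 ≈ 4.688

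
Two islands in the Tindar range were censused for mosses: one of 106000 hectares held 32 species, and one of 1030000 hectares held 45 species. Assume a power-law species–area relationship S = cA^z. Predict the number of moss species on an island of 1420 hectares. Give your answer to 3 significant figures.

16.8

z = ln(45/32) / ln(1030000/106000) = 0.3409 / 2.2739 = 0.1499
c = 32 / 106000^0.1499 = 32 / 5.668 = 5.645
S₃ = 5.645 × 1420^0.1499 = 5.645 × 2.969 ≈ 16.76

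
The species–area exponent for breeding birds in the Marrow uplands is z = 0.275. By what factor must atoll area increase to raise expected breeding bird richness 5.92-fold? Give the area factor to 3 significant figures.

(A₂/A₁)^0.275 = 5.92, so A₂/A₁ = 5.92^(1/0.275) = 5.92^3.636
ln(A₂/A₁) = ln 5.92 / 0.275 = 1.7783 / 0.275 = 6.4667
A₂/A₁ = e^6.4667 ≈ 643.3

643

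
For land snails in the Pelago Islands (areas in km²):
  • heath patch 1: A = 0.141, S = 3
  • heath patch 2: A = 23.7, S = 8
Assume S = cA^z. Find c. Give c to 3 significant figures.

4.36

z = ln(S₂/S₁) / ln(A₂/A₁) = ln(8/3) / ln(23.7/0.141) = 0.9808 / 5.1245 = 0.1914
c = S₁ / A₁^z = 3 / 0.141^0.1914 = 3 / 0.6873 = 4.365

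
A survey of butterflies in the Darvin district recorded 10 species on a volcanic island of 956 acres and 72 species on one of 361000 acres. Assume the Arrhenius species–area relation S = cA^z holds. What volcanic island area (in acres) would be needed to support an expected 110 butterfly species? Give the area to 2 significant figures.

1300000 acres

z = ln(72/10) / ln(361000/956) = 1.9741 / 5.9339 = 0.3327
c = 10 / 956^0.3327 = 10 / 9.807 = 1.02
A = (110/1.02)^(1/0.3327) ⇒ ln A = ln(107.9)/0.3327 = 14.0706
A = e^14.0706 ≈ 1290543 acres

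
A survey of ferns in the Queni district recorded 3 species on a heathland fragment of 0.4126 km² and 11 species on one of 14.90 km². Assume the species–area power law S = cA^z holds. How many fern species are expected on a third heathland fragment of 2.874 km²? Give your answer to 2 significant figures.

z = ln(11/3) / ln(14.9/0.4126) = 1.2993 / 3.5866 = 0.3623
c = 3 / 0.4126^0.3623 = 3 / 0.7256 = 4.134
S₃ = 4.134 × 2.874^0.3623 = 4.134 × 1.466 ≈ 6.06

6.1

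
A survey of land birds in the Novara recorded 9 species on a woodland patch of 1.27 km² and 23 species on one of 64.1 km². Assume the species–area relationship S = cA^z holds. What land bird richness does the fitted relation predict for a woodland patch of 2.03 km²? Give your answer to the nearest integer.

10

z = ln(23/9) / ln(64.1/1.27) = 0.9383 / 3.9214 = 0.2393
c = 9 / 1.27^0.2393 = 9 / 1.059 = 8.5
S₃ = 8.5 × 2.03^0.2393 = 8.5 × 1.185 ≈ 10.07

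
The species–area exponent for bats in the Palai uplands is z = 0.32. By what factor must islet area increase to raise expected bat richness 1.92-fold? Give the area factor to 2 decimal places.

7.68

(A₂/A₁)^0.32 = 1.92, so A₂/A₁ = 1.92^(1/0.32) = 1.92^3.125
ln(A₂/A₁) = ln 1.92 / 0.32 = 0.6523 / 0.32 = 2.0385
A₂/A₁ = e^2.0385 ≈ 7.679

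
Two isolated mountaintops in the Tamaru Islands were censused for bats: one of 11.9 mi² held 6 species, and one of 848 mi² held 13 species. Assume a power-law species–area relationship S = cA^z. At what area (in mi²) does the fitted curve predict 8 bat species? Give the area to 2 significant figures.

z = ln(13/6) / ln(848/11.9) = 0.7732 / 4.2663 = 0.1812
c = 6 / 11.9^0.1812 = 6 / 1.566 = 3.83
A = (8/3.83)^(1/0.1812) ⇒ ln A = ln(2.089)/0.1812 = 4.0639
A = e^4.0639 ≈ 58.2 mi²

58 mi²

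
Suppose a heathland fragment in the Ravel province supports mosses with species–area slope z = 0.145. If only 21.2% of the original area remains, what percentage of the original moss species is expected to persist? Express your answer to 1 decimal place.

79.9%

S_new/S_old = (A_new/A_old)^z = 0.212^0.145
= exp(0.145 × ln 0.212) = exp(0.145 × -1.5512) = exp(-0.2249) ≈ 0.7986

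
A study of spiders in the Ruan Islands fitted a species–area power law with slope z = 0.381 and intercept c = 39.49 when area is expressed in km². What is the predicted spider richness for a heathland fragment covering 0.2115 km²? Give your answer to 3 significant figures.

S = 39.49 × 0.2115^0.381
ln S = ln 39.49 + 0.381 × ln 0.2115 = 3.6760 + 0.381 × -1.5535 = 3.0842
S = e^3.0842 ≈ 21.85

21.8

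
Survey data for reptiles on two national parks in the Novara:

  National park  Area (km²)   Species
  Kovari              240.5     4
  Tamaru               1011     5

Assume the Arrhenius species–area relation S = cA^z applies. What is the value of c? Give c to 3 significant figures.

1.71

z = ln(S₂/S₁) / ln(A₂/A₁) = ln(5/4) / ln(1011/240.5) = 0.2231 / 1.4360 = 0.1554
c = S₁ / A₁^z = 4 / 240.5^0.1554 = 4 / 2.344 = 1.706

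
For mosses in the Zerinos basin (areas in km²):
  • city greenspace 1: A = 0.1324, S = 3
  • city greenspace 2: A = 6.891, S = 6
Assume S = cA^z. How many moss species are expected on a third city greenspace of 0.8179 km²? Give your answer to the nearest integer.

4

z = ln(6/3) / ln(6.891/0.1324) = 0.6931 / 3.9521 = 0.1754
c = 3 / 0.1324^0.1754 = 3 / 0.7014 = 4.277
S₃ = 4.277 × 0.8179^0.1754 = 4.277 × 0.9654 ≈ 4.129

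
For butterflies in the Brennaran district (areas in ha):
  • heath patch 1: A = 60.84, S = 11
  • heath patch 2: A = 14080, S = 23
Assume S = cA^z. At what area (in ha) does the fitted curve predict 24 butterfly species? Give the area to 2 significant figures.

z = ln(23/11) / ln(14080/60.84) = 0.7376 / 5.4443 = 0.1355
c = 11 / 60.84^0.1355 = 11 / 1.745 = 6.305
A = (24/6.305)^(1/0.1355) ⇒ ln A = ln(3.807)/0.1355 = 9.8666
A = e^9.8666 ≈ 19277 ha

19000 ha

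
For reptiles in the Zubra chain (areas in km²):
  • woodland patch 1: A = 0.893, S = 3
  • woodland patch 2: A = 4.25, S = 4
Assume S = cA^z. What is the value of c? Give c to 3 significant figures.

z = ln(S₂/S₁) / ln(A₂/A₁) = ln(4/3) / ln(4.25/0.893) = 0.2877 / 1.5601 = 0.1844
c = S₁ / A₁^z = 3 / 0.893^0.1844 = 3 / 0.9793 = 3.063

3.06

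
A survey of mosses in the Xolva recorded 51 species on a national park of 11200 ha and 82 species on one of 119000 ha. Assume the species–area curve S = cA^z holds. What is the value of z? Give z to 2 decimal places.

0.20

Taking logs: ln S = ln c + z ln A, so z = (ln S₂ − ln S₁)/(ln A₂ − ln A₁).
z = ln(82/51) / ln(119000/11200) = ln(1.608) / ln(10.62) = 0.4749 / 2.3632 = 0.2010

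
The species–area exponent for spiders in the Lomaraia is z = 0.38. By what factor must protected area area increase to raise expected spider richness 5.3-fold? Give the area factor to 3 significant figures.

80.5

(A₂/A₁)^0.38 = 5.3, so A₂/A₁ = 5.3^(1/0.38) = 5.3^2.632
ln(A₂/A₁) = ln 5.3 / 0.38 = 1.6677 / 0.38 = 4.3887
A₂/A₁ = e^4.3887 ≈ 80.54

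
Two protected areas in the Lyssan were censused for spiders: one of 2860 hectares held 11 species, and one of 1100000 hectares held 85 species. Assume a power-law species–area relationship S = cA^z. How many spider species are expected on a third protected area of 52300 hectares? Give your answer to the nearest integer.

30

z = ln(85/11) / ln(1100000/2860) = 2.0448 / 5.9522 = 0.3435
c = 11 / 2860^0.3435 = 11 / 15.39 = 0.7146
S₃ = 0.7146 × 52300^0.3435 = 0.7146 × 41.78 ≈ 29.85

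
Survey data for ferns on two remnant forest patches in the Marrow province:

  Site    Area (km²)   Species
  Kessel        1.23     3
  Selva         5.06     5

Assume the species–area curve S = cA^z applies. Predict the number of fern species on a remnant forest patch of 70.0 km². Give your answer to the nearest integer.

13

z = ln(5/3) / ln(5.06/1.23) = 0.5108 / 1.4144 = 0.3612
c = 3 / 1.23^0.3612 = 3 / 1.078 = 2.784
S₃ = 2.784 × 70^0.3612 = 2.784 × 4.639 ≈ 12.91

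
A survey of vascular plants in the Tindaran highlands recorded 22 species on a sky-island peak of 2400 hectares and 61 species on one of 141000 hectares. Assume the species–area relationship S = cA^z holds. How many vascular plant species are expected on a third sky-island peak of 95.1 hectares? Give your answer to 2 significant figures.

z = ln(61/22) / ln(141000/2400) = 1.0198 / 4.0733 = 0.2504
c = 22 / 2400^0.2504 = 22 / 7.019 = 3.134
S₃ = 3.134 × 95.1^0.2504 = 3.134 × 3.128 ≈ 9.804

9.8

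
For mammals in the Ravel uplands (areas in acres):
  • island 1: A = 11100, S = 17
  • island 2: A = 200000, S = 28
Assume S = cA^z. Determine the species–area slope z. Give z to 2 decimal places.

Taking logs: ln S = ln c + z ln A, so z = (ln S₂ − ln S₁)/(ln A₂ − ln A₁).
z = ln(28/17) / ln(200000/11100) = ln(1.647) / ln(18.02) = 0.4990 / 2.8914 = 0.1726

0.17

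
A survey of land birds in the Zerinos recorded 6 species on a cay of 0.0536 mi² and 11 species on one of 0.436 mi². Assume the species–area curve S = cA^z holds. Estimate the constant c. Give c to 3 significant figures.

z = ln(S₂/S₁) / ln(A₂/A₁) = ln(11/6) / ln(0.436/0.0536) = 0.6061 / 2.0961 = 0.2892
c = S₁ / A₁^z = 6 / 0.0536^0.2892 = 6 / 0.429 = 13.98

14.0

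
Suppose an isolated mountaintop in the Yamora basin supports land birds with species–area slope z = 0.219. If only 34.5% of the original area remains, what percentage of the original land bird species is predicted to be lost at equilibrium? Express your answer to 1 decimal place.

S_new/S_old = (A_new/A_old)^z = 0.345^0.219
= exp(0.219 × ln 0.345) = exp(0.219 × -1.0642) = exp(-0.2331) ≈ 0.7921
Fraction lost = 1 − 0.7921 = 0.2079

20.8%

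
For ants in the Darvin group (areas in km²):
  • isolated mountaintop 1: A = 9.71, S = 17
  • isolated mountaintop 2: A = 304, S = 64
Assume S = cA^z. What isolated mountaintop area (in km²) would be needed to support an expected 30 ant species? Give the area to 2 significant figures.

42 km²

z = ln(64/17) / ln(304/9.71) = 1.3257 / 3.4439 = 0.3849
c = 17 / 9.71^0.3849 = 17 / 2.399 = 7.087
A = (30/7.087)^(1/0.3849) ⇒ ln A = ln(4.233)/0.3849 = 3.7487
A = e^3.7487 ≈ 42.47 km²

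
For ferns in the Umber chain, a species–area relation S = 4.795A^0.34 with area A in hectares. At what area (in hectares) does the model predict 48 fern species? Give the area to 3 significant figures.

48 = 4.795 × A^0.34  ⇒  A^0.34 = 48/4.795 = 10.01
ln A = ln(10.01) / 0.34 = 2.3036 / 0.34 = 6.7754
A = e^6.7754 ≈ 876 hectares

876 hectares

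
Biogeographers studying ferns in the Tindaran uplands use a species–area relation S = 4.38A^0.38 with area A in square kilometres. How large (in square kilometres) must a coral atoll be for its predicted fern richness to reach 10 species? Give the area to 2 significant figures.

10 = 4.38 × A^0.38  ⇒  A^0.38 = 10/4.38 = 2.283
ln A = ln(2.283) / 0.38 = 0.8255 / 0.38 = 2.1725
A = e^2.1725 ≈ 8.78 square kilometres

8.8 square kilometres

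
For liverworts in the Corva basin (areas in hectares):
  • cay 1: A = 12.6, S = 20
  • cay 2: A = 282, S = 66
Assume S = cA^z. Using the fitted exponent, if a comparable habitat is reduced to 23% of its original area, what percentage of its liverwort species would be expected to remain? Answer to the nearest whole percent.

57%

z = ln(66/20) / ln(282/12.6) = 1.1939 / 3.1082 = 0.3841
S_new/S_old = (A_new/A_old)^z = 0.23^0.3841 = exp(0.3841 × -1.4697) = 0.5686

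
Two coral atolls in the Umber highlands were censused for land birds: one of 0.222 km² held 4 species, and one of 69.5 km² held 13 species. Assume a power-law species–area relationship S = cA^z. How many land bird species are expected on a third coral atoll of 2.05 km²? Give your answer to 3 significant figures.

z = ln(13/4) / ln(69.5/0.222) = 1.1787 / 5.7464 = 0.2051
c = 4 / 0.222^0.2051 = 4 / 0.7344 = 5.447
S₃ = 5.447 × 2.05^0.2051 = 5.447 × 1.159 ≈ 6.311

6.31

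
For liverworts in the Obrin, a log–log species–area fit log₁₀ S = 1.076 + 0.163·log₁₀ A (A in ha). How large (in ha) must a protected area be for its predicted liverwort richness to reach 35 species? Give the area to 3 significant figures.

744 ha

35 = 11.91 × A^0.163  ⇒  A^0.163 = 35/11.91 = 2.938
ln A = ln(2.938) / 0.163 = 1.0778 / 0.163 = 6.6121
A = e^6.6121 ≈ 744 ha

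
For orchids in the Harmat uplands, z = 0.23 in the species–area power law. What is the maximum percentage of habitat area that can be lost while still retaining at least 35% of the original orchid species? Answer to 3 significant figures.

99.0%

Need (A_new/A_old)^0.23 = 0.35, so A_new/A_old = 0.35^(1/0.23) = 0.35^4.348
ln(A_new/A_old) = ln 0.35 / 0.23 = -1.0498 / 0.23 = -4.5644
A_new/A_old = e^-4.5644 ≈ 0.01042
Fraction that can be lost = 1 − 0.01042 = 0.9896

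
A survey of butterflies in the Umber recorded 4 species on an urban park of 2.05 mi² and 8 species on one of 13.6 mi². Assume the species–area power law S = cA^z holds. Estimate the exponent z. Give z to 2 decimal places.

Taking logs: ln S = ln c + z ln A, so z = (ln S₂ − ln S₁)/(ln A₂ − ln A₁).
z = ln(8/4) / ln(13.6/2.05) = ln(2) / ln(6.634) = 0.6931 / 1.8922 = 0.3663

0.37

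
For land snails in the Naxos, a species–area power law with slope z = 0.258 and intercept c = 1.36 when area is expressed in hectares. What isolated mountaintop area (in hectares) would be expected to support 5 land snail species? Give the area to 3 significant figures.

155 hectares

5 = 1.36 × A^0.258  ⇒  A^0.258 = 5/1.36 = 3.676
ln A = ln(3.676) / 0.258 = 1.3020 / 0.258 = 5.0463
A = e^5.0463 ≈ 155.5 hectares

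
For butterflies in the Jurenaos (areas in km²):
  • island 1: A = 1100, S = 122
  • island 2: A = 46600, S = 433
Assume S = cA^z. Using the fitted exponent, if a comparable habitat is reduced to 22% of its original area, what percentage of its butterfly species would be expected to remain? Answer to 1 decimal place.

z = ln(433/122) / ln(46600/1100) = 1.2667 / 3.7463 = 0.3381
S_new/S_old = (A_new/A_old)^z = 0.22^0.3381 = exp(0.3381 × -1.5141) = 0.5993

59.9%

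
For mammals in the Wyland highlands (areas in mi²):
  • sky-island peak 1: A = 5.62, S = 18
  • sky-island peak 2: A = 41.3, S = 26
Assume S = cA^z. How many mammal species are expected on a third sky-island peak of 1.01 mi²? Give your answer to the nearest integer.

13

z = ln(26/18) / ln(41.3/5.62) = 0.3677 / 1.9945 = 0.1844
c = 18 / 5.62^0.1844 = 18 / 1.375 = 13.09
S₃ = 13.09 × 1.01^0.1844 = 13.09 × 1.002 ≈ 13.12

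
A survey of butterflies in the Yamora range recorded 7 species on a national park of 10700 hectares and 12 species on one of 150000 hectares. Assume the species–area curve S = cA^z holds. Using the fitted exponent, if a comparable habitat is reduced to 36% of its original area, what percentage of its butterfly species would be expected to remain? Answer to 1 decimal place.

81.2%

z = ln(12/7) / ln(150000/10700) = 0.5390 / 2.6404 = 0.2041
S_new/S_old = (A_new/A_old)^z = 0.36^0.2041 = exp(0.2041 × -1.0217) = 0.8118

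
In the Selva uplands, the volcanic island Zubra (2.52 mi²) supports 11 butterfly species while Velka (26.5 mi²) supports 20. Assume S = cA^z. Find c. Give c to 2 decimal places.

z = ln(S₂/S₁) / ln(A₂/A₁) = ln(20/11) / ln(26.5/2.52) = 0.5978 / 2.3529 = 0.2541
c = S₁ / A₁^z = 11 / 2.52^0.2541 = 11 / 1.265 = 8.698

8.70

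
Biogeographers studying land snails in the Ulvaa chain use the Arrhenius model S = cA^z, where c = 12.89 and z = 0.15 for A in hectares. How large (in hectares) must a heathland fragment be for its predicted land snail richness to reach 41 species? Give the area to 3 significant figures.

2240 hectares

41 = 12.89 × A^0.15  ⇒  A^0.15 = 41/12.89 = 3.181
ln A = ln(3.181) / 0.15 = 1.1571 / 0.15 = 7.7141
A = e^7.7141 ≈ 2240 hectares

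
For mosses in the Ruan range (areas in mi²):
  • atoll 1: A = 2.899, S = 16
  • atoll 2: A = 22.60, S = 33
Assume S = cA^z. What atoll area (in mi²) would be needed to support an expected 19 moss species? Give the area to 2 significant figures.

4.7 mi²

z = ln(33/16) / ln(22.6/2.899) = 0.7239 / 2.0536 = 0.3525
c = 16 / 2.899^0.3525 = 16 / 1.455 = 10.99
A = (19/10.99)^(1/0.3525) ⇒ ln A = ln(1.728)/0.3525 = 1.5519
A = e^1.5519 ≈ 4.72 mi²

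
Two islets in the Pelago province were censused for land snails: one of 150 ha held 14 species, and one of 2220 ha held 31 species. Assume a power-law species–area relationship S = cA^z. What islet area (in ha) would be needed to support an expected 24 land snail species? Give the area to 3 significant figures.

z = ln(31/14) / ln(2220/150) = 0.7949 / 2.6946 = 0.2950
c = 14 / 150^0.2950 = 14 / 4.385 = 3.193
A = (24/3.193)^(1/0.2950) ⇒ ln A = ln(7.517)/0.2950 = 6.8377
A = e^6.8377 ≈ 932.3 ha

932 ha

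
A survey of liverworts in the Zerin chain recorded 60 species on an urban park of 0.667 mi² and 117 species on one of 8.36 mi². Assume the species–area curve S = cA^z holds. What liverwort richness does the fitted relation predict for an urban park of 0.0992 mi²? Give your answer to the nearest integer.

z = ln(117/60) / ln(8.36/0.667) = 0.6678 / 2.5284 = 0.2641
c = 60 / 0.667^0.2641 = 60 / 0.8986 = 66.77
S₃ = 66.77 × 0.0992^0.2641 = 66.77 × 0.5432 ≈ 36.27

36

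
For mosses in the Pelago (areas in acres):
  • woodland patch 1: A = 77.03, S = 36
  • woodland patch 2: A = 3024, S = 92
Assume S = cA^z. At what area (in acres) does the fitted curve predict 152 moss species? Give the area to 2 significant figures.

22000 acres

z = ln(92/36) / ln(3024/77.03) = 0.9383 / 3.6701 = 0.2556
c = 36 / 77.03^0.2556 = 36 / 3.036 = 11.86
A = (152/11.86)^(1/0.2556) ⇒ ln A = ln(12.82)/0.2556 = 9.9783
A = e^9.9783 ≈ 21554 acres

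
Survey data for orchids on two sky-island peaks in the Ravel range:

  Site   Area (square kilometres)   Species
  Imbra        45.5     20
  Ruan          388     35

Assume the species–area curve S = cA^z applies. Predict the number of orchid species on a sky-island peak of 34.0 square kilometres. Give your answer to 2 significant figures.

z = ln(35/20) / ln(388/45.5) = 0.5596 / 2.1433 = 0.2611
c = 20 / 45.5^0.2611 = 20 / 2.71 = 7.381
S₃ = 7.381 × 34^0.2611 = 7.381 × 2.511 ≈ 18.53

19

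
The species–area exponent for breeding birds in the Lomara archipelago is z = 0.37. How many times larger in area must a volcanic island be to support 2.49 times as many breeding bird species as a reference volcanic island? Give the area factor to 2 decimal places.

(A₂/A₁)^0.37 = 2.49, so A₂/A₁ = 2.49^(1/0.37) = 2.49^2.703
ln(A₂/A₁) = ln 2.49 / 0.37 = 0.9123 / 0.37 = 2.4656
A₂/A₁ = e^2.4656 ≈ 11.77

11.77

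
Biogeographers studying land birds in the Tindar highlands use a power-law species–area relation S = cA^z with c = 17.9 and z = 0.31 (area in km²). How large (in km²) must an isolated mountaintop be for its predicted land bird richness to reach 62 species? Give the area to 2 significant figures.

62 = 17.9 × A^0.31  ⇒  A^0.31 = 62/17.9 = 3.464
ln A = ln(3.464) / 0.31 = 1.2423 / 0.31 = 4.0075
A = e^4.0075 ≈ 55.01 km²

55 km²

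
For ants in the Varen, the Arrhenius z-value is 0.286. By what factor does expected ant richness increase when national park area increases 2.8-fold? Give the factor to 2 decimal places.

S₂/S₁ = (A₂/A₁)^z = 2.8^0.286
ln(S₂/S₁) = 0.286 × ln 2.8 = 0.286 × 1.0296 = 0.2945
S₂/S₁ = e^0.2945 ≈ 1.342

1.34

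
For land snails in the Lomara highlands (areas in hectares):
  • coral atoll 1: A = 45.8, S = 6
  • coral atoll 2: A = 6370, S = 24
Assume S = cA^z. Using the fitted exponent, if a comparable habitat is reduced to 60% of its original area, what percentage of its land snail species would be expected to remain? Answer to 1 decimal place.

z = ln(24/6) / ln(6370/45.8) = 1.3863 / 4.9351 = 0.2809
S_new/S_old = (A_new/A_old)^z = 0.6^0.2809 = exp(0.2809 × -0.5108) = 0.8663

86.6%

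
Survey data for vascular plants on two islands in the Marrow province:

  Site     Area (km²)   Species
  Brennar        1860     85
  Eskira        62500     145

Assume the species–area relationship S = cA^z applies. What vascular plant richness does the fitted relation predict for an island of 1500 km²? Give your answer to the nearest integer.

82

z = ln(145/85) / ln(62500/1860) = 0.5341 / 3.5146 = 0.1520
c = 85 / 1860^0.1520 = 85 / 3.139 = 27.08
S₃ = 27.08 × 1500^0.1520 = 27.08 × 3.038 ≈ 82.27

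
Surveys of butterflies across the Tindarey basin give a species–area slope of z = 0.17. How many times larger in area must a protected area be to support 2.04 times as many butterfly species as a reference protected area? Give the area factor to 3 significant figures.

(A₂/A₁)^0.17 = 2.04, so A₂/A₁ = 2.04^(1/0.17) = 2.04^5.882
ln(A₂/A₁) = ln 2.04 / 0.17 = 0.7129 / 0.17 = 4.1938
A₂/A₁ = e^4.1938 ≈ 66.28

66.3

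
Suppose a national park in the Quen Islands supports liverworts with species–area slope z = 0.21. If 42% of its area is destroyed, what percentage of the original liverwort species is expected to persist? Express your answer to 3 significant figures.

S_new/S_old = (A_new/A_old)^z = 0.58^0.21
= exp(0.21 × ln 0.58) = exp(0.21 × -0.5447) = exp(-0.1144) ≈ 0.8919

89.2%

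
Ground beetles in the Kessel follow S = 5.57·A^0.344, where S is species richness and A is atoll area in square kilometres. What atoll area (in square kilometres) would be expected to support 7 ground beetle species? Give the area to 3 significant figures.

7 = 5.57 × A^0.344  ⇒  A^0.344 = 7/5.57 = 1.257
ln A = ln(1.257) / 0.344 = 0.2285 / 0.344 = 0.6643
A = e^0.6643 ≈ 1.943 square kilometres

1.94 square kilometres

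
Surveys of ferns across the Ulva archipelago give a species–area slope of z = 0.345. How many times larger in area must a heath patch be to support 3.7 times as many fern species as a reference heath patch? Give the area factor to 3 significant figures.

44.4

(A₂/A₁)^0.345 = 3.7, so A₂/A₁ = 3.7^(1/0.345) = 3.7^2.899
ln(A₂/A₁) = ln 3.7 / 0.345 = 1.3083 / 0.345 = 3.7923
A₂/A₁ = e^3.7923 ≈ 44.36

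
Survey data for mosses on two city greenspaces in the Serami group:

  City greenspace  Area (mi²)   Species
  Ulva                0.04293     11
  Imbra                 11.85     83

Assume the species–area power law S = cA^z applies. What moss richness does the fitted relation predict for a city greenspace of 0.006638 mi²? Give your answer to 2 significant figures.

5.6

z = ln(83/11) / ln(11.85/0.04293) = 2.0209 / 5.6205 = 0.3596
c = 11 / 0.04293^0.3596 = 11 / 0.3224 = 34.12
S₃ = 34.12 × 0.006638^0.3596 = 34.12 × 0.1648 ≈ 5.622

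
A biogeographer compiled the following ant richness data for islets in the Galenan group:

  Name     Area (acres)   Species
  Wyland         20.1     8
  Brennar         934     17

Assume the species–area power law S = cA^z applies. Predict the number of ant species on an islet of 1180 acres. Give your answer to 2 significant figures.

z = ln(17/8) / ln(934/20.1) = 0.7538 / 3.8388 = 0.1964
c = 8 / 20.1^0.1964 = 8 / 1.803 = 4.438
S₃ = 4.438 × 1180^0.1964 = 4.438 × 4.01 ≈ 17.8

18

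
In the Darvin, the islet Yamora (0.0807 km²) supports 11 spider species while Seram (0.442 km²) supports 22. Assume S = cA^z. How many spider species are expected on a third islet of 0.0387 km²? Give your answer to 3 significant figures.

z = ln(22/11) / ln(0.442/0.0807) = 0.6931 / 1.7006 = 0.4076
c = 11 / 0.0807^0.4076 = 11 / 0.3585 = 30.69
S₃ = 30.69 × 0.0387^0.4076 = 30.69 × 0.2657 ≈ 8.153

8.15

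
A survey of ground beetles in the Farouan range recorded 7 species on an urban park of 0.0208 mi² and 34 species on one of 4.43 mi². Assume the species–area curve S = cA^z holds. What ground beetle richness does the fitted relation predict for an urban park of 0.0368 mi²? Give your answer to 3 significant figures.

z = ln(34/7) / ln(4.43/0.0208) = 1.5805 / 5.3612 = 0.2948
c = 7 / 0.0208^0.2948 = 7 / 0.3193 = 21.92
S₃ = 21.92 × 0.0368^0.2948 = 21.92 × 0.3778 ≈ 8.282

8.28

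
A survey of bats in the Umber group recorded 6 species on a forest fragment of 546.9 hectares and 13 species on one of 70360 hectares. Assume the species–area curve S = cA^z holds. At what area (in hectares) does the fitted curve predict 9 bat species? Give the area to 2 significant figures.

7000 hectares

z = ln(13/6) / ln(70360/546.9) = 0.7732 / 4.8571 = 0.1592
c = 6 / 546.9^0.1592 = 6 / 2.728 = 2.199
A = (9/2.199)^(1/0.1592) ⇒ ln A = ln(4.092)/0.1592 = 8.8514
A = e^8.8514 ≈ 6984 hectares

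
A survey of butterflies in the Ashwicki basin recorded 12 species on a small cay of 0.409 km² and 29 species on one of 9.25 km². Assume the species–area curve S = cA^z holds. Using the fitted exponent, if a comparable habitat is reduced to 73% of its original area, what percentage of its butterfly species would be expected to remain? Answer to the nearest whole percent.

z = ln(29/12) / ln(9.25/0.409) = 0.8824 / 3.1187 = 0.2829
S_new/S_old = (A_new/A_old)^z = 0.73^0.2829 = exp(0.2829 × -0.3147) = 0.9148

91%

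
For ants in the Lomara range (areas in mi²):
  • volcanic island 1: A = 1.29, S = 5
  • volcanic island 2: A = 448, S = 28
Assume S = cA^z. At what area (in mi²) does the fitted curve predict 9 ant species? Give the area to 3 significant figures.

9.49 mi²

z = ln(28/5) / ln(448/1.29) = 1.7228 / 5.8502 = 0.2945
c = 5 / 1.29^0.2945 = 5 / 1.078 = 4.639
A = (9/4.639)^(1/0.2945) ⇒ ln A = ln(1.94)/0.2945 = 2.2506
A = e^2.2506 ≈ 9.494 mi²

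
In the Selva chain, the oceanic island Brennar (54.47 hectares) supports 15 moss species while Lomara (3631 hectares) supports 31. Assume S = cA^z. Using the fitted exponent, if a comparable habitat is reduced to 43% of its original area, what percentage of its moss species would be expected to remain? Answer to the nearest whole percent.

86%

z = ln(31/15) / ln(3631/54.47) = 0.7259 / 4.1996 = 0.1729
S_new/S_old = (A_new/A_old)^z = 0.43^0.1729 = exp(0.1729 × -0.8440) = 0.8643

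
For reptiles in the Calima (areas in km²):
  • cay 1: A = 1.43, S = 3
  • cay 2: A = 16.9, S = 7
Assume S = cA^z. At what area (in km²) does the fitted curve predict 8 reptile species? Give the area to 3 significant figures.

z = ln(7/3) / ln(16.9/1.43) = 0.8473 / 2.4696 = 0.3431
c = 3 / 1.43^0.3431 = 3 / 1.131 = 2.654
A = (8/2.654)^(1/0.3431) ⇒ ln A = ln(3.015)/0.3431 = 3.2165
A = e^3.2165 ≈ 24.94 km²

24.9 km²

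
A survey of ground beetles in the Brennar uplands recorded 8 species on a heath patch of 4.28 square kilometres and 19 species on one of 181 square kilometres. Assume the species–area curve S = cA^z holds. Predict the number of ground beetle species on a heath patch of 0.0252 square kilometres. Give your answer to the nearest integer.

z = ln(19/8) / ln(181/4.28) = 0.8650 / 3.7445 = 0.2310
c = 8 / 4.28^0.2310 = 8 / 1.399 = 5.718
S₃ = 5.718 × 0.0252^0.2310 = 5.718 × 0.4273 ≈ 2.443

2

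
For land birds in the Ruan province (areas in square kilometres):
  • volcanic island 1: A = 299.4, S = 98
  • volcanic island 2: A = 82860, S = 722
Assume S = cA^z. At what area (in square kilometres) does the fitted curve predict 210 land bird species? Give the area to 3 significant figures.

z = ln(722/98) / ln(82860/299.4) = 1.9971 / 5.6231 = 0.3552
c = 98 / 299.4^0.3552 = 98 / 7.576 = 12.94
A = (210/12.94)^(1/0.3552) ⇒ ln A = ln(16.23)/0.3552 = 7.8477
A = e^7.8477 ≈ 2560 square kilometres

2560 square kilometres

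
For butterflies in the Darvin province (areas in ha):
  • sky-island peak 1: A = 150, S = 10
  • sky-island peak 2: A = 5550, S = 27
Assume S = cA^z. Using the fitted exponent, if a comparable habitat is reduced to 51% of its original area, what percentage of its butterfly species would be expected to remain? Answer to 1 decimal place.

z = ln(27/10) / ln(5550/150) = 0.9933 / 3.6109 = 0.2751
S_new/S_old = (A_new/A_old)^z = 0.51^0.2751 = exp(0.2751 × -0.6733) = 0.8309

83.1%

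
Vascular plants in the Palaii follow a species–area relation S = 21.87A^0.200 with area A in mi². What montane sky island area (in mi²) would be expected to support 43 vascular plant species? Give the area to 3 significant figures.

29.4 mi²

43 = 21.87 × A^0.2  ⇒  A^0.2 = 43/21.87 = 1.966
ln A = ln(1.966) / 0.2 = 0.6761 / 0.2 = 3.3804
A = e^3.3804 ≈ 29.38 mi²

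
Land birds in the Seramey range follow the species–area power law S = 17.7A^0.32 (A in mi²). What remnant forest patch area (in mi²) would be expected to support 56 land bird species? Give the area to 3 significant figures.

36.6 mi²

56 = 17.7 × A^0.32  ⇒  A^0.32 = 56/17.7 = 3.164
ln A = ln(3.164) / 0.32 = 1.1518 / 0.32 = 3.5993
A = e^3.5993 ≈ 36.57 mi²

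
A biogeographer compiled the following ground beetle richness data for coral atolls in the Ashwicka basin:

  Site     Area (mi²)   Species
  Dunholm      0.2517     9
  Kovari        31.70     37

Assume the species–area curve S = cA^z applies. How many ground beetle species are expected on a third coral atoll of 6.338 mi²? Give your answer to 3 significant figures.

z = ln(37/9) / ln(31.7/0.2517) = 1.4137 / 4.8358 = 0.2923
c = 9 / 0.2517^0.2923 = 9 / 0.6681 = 13.47
S₃ = 13.47 × 6.338^0.2923 = 13.47 × 1.716 ≈ 23.11

23.1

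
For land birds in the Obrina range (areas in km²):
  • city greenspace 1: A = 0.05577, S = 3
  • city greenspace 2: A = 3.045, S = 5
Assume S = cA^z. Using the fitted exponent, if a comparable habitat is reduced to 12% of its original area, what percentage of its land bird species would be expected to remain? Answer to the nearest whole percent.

76%

z = ln(5/3) / ln(3.045/0.05577) = 0.5108 / 4.0000 = 0.1277
S_new/S_old = (A_new/A_old)^z = 0.12^0.1277 = exp(0.1277 × -2.1203) = 0.7628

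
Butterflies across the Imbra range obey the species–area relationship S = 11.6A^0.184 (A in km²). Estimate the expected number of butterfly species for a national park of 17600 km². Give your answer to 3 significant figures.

S = 11.6 × 17600^0.184
ln S = ln 11.6 + 0.184 × ln 17600 = 2.4510 + 0.184 × 9.7757 = 4.2497
S = e^4.2497 ≈ 70.09

70.1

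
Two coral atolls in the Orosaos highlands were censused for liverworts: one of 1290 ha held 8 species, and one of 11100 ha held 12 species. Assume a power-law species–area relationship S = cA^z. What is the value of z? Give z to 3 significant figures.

0.188

Taking logs: ln S = ln c + z ln A, so z = (ln S₂ − ln S₁)/(ln A₂ − ln A₁).
z = ln(12/8) / ln(11100/1290) = ln(1.5) / ln(8.605) = 0.4055 / 2.1523 = 0.1884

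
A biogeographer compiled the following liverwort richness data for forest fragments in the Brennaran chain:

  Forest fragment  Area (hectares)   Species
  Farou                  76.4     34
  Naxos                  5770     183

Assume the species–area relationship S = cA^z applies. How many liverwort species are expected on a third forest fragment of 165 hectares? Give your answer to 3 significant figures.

z = ln(183/34) / ln(5770/76.4) = 1.6831 / 4.3244 = 0.3892
c = 34 / 76.4^0.3892 = 34 / 5.407 = 6.289
S₃ = 6.289 × 165^0.3892 = 6.289 × 7.296 ≈ 45.88

45.9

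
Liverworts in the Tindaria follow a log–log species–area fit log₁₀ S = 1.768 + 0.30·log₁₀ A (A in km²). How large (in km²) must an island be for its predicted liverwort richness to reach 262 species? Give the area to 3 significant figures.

262 = 58.61 × A^0.3  ⇒  A^0.3 = 262/58.61 = 4.47
ln A = ln(4.47) / 0.3 = 1.4974 / 0.3 = 4.9912
A = e^4.9912 ≈ 147.1 km²

147 km²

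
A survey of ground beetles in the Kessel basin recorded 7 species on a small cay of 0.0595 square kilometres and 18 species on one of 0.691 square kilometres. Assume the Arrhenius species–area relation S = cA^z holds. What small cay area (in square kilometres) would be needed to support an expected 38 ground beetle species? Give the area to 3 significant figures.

z = ln(18/7) / ln(0.691/0.0595) = 0.9445 / 2.4522 = 0.3852
c = 7 / 0.0595^0.3852 = 7 / 0.3373 = 20.75
A = (38/20.75)^(1/0.3852) ⇒ ln A = ln(1.831)/0.3852 = 1.5704
A = e^1.5704 ≈ 4.809 square kilometres

4.81 square kilometres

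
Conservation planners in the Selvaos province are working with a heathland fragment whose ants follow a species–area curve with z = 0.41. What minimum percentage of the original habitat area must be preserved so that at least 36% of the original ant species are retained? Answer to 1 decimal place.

8.3%

Need (A_new/A_old)^0.41 = 0.36, so A_new/A_old = 0.36^(1/0.41) = 0.36^2.439
ln(A_new/A_old) = ln 0.36 / 0.41 = -1.0217 / 0.41 = -2.4918
A_new/A_old = e^-2.4918 ≈ 0.08276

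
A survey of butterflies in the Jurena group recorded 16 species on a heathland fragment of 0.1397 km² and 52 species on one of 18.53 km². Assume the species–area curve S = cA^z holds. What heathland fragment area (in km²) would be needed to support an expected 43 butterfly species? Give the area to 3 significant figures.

8.43 km²

z = ln(52/16) / ln(18.53/0.1397) = 1.1787 / 4.8876 = 0.2411
c = 16 / 0.1397^0.2411 = 16 / 0.6221 = 25.72
A = (43/25.72)^(1/0.2411) ⇒ ln A = ln(1.672)/0.2411 = 2.1313
A = e^2.1313 ≈ 8.426 km²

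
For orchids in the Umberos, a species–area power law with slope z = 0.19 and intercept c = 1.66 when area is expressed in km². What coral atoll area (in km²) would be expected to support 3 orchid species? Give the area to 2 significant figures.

3 = 1.66 × A^0.19  ⇒  A^0.19 = 3/1.66 = 1.807
ln A = ln(1.807) / 0.19 = 0.5918 / 0.19 = 3.1147
A = e^3.1147 ≈ 22.53 km²

23 km²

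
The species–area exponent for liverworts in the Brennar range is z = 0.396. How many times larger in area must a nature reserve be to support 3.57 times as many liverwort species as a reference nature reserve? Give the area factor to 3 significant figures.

24.9

(A₂/A₁)^0.396 = 3.57, so A₂/A₁ = 3.57^(1/0.396) = 3.57^2.525
ln(A₂/A₁) = ln 3.57 / 0.396 = 1.2726 / 0.396 = 3.2135
A₂/A₁ = e^3.2135 ≈ 24.87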